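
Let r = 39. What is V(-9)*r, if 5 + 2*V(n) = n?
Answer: -273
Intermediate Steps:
V(n) = -5/2 + n/2
V(-9)*r = (-5/2 + (½)*(-9))*39 = (-5/2 - 9/2)*39 = -7*39 = -273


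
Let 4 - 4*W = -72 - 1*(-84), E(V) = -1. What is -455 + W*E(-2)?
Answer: -453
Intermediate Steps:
W = -2 (W = 1 - (-72 - 1*(-84))/4 = 1 - (-72 + 84)/4 = 1 - ¼*12 = 1 - 3 = -2)
-455 + W*E(-2) = -455 - 2*(-1) = -455 + 2 = -453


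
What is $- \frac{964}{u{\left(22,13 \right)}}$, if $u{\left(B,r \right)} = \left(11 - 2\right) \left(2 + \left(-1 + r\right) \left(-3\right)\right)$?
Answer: $\frac{482}{153} \approx 3.1503$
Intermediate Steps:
$u{\left(B,r \right)} = 45 - 27 r$ ($u{\left(B,r \right)} = 9 \left(2 - \left(-3 + 3 r\right)\right) = 9 \left(5 - 3 r\right) = 45 - 27 r$)
$- \frac{964}{u{\left(22,13 \right)}} = - \frac{964}{45 - 351} = - \frac{964}{-306} = \left(-964\right) \left(- \frac{1}{306}\right) = \frac{482}{153}$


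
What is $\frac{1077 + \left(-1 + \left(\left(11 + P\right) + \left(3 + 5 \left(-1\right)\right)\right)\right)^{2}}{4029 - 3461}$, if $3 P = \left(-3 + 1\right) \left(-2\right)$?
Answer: $\frac{10477}{5112} \approx 2.0495$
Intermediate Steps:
$P = \frac{4}{3}$ ($P = \frac{\left(-3 + 1\right) \left(-2\right)}{3} = \frac{\left(-2\right) \left(-2\right)}{3} = \frac{1}{3} \cdot 4 = \frac{4}{3} \approx 1.3333$)
$\frac{1077 + \left(-1 + \left(\left(11 + P\right) + \left(3 + 5 \left(-1\right)\right)\right)\right)^{2}}{4029 - 3461} = \frac{1077 + \left(-1 + \left(\left(11 + \frac{4}{3}\right) + \left(3 + 5 \left(-1\right)\right)\right)\right)^{2}}{4029 - 3461} = \frac{1077 + \left(-1 + \left(\frac{37}{3} + \left(3 - 5\right)\right)\right)^{2}}{568} = \left(1077 + \left(-1 + \left(\frac{37}{3} - 2\right)\right)^{2}\right) \frac{1}{568} = \left(1077 + \left(-1 + \frac{31}{3}\right)^{2}\right) \frac{1}{568} = \left(1077 + \left(\frac{28}{3}\right)^{2}\right) \frac{1}{568} = \left(1077 + \frac{784}{9}\right) \frac{1}{568} = \frac{10477}{9} \cdot \frac{1}{568} = \frac{10477}{5112}$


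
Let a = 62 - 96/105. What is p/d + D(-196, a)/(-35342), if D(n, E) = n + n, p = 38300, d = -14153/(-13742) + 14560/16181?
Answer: 150492704044358348/7582506166923 ≈ 19847.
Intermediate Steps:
d = 429093213/222359302 (d = -14153*(-1/13742) + 14560*(1/16181) = 14153/13742 + 14560/16181 = 429093213/222359302 ≈ 1.9297)
a = 2138/35 (a = 62 - 96*1/105 = 62 - 32/35 = 2138/35 ≈ 61.086)
D(n, E) = 2*n
p/d + D(-196, a)/(-35342) = 38300/(429093213/222359302) + (2*(-196))/(-35342) = 38300*(222359302/429093213) - 392*(-1/35342) = 8516361266600/429093213 + 196/17671 = 150492704044358348/7582506166923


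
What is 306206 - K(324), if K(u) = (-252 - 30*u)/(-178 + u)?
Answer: 22358024/73 ≈ 3.0627e+5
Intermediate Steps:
K(u) = (-252 - 30*u)/(-178 + u)
306206 - K(324) = 306206 - 6*(-42 - 5*324)/(-178 + 324) = 306206 - 6*(-42 - 1620)/146 = 306206 - 6*(-1662)/146 = 306206 - 1*(-4986/73) = 306206 + 4986/73 = 22358024/73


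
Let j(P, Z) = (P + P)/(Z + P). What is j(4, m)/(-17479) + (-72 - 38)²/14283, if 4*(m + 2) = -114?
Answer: 11209511228/13231585521 ≈ 0.84718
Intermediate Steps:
m = -61/2 (m = -2 + (¼)*(-114) = -2 - 57/2 = -61/2 ≈ -30.500)
j(P, Z) = 2*P/(P + Z) (j(P, Z) = (2*P)/(P + Z) = 2*P/(P + Z))
j(4, m)/(-17479) + (-72 - 38)²/14283 = (2*4/(4 - 61/2))/(-17479) + (-72 - 38)²/14283 = (2*4/(-53/2))*(-1/17479) + (-110)²*(1/14283) = (2*4*(-2/53))*(-1/17479) + 12100*(1/14283) = -16/53*(-1/17479) + 12100/14283 = 16/926387 + 12100/14283 = 11209511228/13231585521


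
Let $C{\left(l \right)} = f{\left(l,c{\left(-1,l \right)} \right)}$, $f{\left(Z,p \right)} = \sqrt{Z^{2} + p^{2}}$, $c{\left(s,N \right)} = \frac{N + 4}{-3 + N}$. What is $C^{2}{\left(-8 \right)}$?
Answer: $\frac{7760}{121} \approx 64.132$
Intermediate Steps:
$c{\left(s,N \right)} = \frac{4 + N}{-3 + N}$
$C{\left(l \right)} = \sqrt{l^{2} + \frac{\left(4 + l\right)^{2}}{\left(-3 + l\right)^{2}}}$ ($C{\left(l \right)} = \sqrt{l^{2} + \left(\frac{4 + l}{-3 + l}\right)^{2}} = \sqrt{l^{2} + \frac{\left(4 + l\right)^{2}}{\left(-3 + l\right)^{2}}}$)
$C^{2}{\left(-8 \right)} = \left(\sqrt{\left(-8\right)^{2} + \frac{\left(4 - 8\right)^{2}}{\left(-3 - 8\right)^{2}}}\right)^{2} = \left(\sqrt{64 + \frac{\left(-4\right)^{2}}{121}}\right)^{2} = \left(\sqrt{64 + \frac{1}{121} \cdot 16}\right)^{2} = \left(\sqrt{64 + \frac{16}{121}}\right)^{2} = \left(\sqrt{\frac{7760}{121}}\right)^{2} = \left(\frac{4 \sqrt{485}}{11}\right)^{2} = \frac{7760}{121}$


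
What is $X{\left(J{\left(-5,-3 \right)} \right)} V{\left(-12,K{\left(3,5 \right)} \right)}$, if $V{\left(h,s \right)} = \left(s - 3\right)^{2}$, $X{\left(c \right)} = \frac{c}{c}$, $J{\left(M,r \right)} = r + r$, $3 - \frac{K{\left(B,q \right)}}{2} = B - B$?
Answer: $9$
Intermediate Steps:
$K{\left(B,q \right)} = 6$ ($K{\left(B,q \right)} = 6 - 2 \left(B - B\right) = 6 - 0 = 6 + 0 = 6$)
$J{\left(M,r \right)} = 2 r$
$X{\left(c \right)} = 1$
$V{\left(h,s \right)} = \left(-3 + s\right)^{2}$
$X{\left(J{\left(-5,-3 \right)} \right)} V{\left(-12,K{\left(3,5 \right)} \right)} = 1 \left(-3 + 6\right)^{2} = 1 \cdot 3^{2} = 1 \cdot 9 = 9$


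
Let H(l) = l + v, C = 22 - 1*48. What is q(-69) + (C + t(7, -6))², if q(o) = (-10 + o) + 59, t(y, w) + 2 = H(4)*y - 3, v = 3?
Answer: 304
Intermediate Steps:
C = -26 (C = 22 - 48 = -26)
H(l) = 3 + l (H(l) = l + 3 = 3 + l)
t(y, w) = -5 + 7*y (t(y, w) = -2 + ((3 + 4)*y - 3) = -2 + (7*y - 3) = -2 + (-3 + 7*y) = -5 + 7*y)
q(o) = 49 + o
q(-69) + (C + t(7, -6))² = (49 - 69) + (-26 + (-5 + 7*7))² = -20 + (-26 + (-5 + 49))² = -20 + (-26 + 44)² = -20 + 18² = -20 + 324 = 304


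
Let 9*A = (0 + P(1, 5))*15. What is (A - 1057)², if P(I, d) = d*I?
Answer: 9897316/9 ≈ 1.0997e+6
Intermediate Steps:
P(I, d) = I*d
A = 25/3 (A = ((0 + 1*5)*15)/9 = ((0 + 5)*15)/9 = (5*15)/9 = (⅑)*75 = 25/3 ≈ 8.3333)
(A - 1057)² = (25/3 - 1057)² = (-3146/3)² = 9897316/9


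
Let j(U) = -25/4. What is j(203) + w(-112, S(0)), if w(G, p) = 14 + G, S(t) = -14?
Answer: -417/4 ≈ -104.25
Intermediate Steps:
j(U) = -25/4 (j(U) = -25*¼ = -25/4)
j(203) + w(-112, S(0)) = -25/4 + (14 - 112) = -25/4 - 98 = -417/4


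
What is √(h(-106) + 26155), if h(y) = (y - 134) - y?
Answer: √26021 ≈ 161.31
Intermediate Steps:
h(y) = -134 (h(y) = (-134 + y) - y = -134)
√(h(-106) + 26155) = √(-134 + 26155) = √26021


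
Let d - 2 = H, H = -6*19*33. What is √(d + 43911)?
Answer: √40151 ≈ 200.38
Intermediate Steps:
H = -3762 (H = -114*33 = -3762)
d = -3760 (d = 2 - 3762 = -3760)
√(d + 43911) = √(-3760 + 43911) = √40151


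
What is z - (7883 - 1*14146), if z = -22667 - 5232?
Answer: -21636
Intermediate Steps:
z = -27899
z - (7883 - 1*14146) = -27899 - (7883 - 1*14146) = -27899 - (7883 - 14146) = -27899 - 1*(-6263) = -27899 + 6263 = -21636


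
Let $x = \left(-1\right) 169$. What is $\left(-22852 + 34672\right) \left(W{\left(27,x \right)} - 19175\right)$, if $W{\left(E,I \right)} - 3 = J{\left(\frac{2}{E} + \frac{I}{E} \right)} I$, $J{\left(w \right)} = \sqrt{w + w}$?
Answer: $-226613040 - \frac{665860 i \sqrt{1002}}{3} \approx -2.2661 \cdot 10^{8} - 7.0258 \cdot 10^{6} i$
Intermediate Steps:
$x = -169$
$J{\left(w \right)} = \sqrt{2} \sqrt{w}$ ($J{\left(w \right)} = \sqrt{2 w} = \sqrt{2} \sqrt{w}$)
$W{\left(E,I \right)} = 3 + I \sqrt{2} \sqrt{\frac{2}{E} + \frac{I}{E}}$ ($W{\left(E,I \right)} = 3 + \sqrt{2} \sqrt{\frac{2}{E} + \frac{I}{E}} I = 3 + I \sqrt{2} \sqrt{\frac{2}{E} + \frac{I}{E}}$)
$\left(-22852 + 34672\right) \left(W{\left(27,x \right)} - 19175\right) = \left(-22852 + 34672\right) \left(\left(3 - 169 \sqrt{2} \sqrt{\frac{2 - 169}{27}}\right) - 19175\right) = 11820 \left(\left(3 - 169 \sqrt{2} \sqrt{\frac{1}{27} \left(-167\right)}\right) - 19175\right) = 11820 \left(\left(3 - 169 \sqrt{2} \sqrt{- \frac{167}{27}}\right) - 19175\right) = 11820 \left(\left(3 - 169 \sqrt{2} \frac{i \sqrt{501}}{9}\right) - 19175\right) = 11820 \left(\left(3 - \frac{169 i \sqrt{1002}}{9}\right) - 19175\right) = 11820 \left(-19172 - \frac{169 i \sqrt{1002}}{9}\right) = -226613040 - \frac{665860 i \sqrt{1002}}{3}$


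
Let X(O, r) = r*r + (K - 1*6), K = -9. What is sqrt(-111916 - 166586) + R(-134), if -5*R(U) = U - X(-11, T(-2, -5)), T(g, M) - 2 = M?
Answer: 128/5 + I*sqrt(278502) ≈ 25.6 + 527.73*I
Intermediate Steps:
T(g, M) = 2 + M
X(O, r) = -15 + r**2 (X(O, r) = r*r + (-9 - 1*6) = r**2 + (-9 - 6) = r**2 - 15 = -15 + r**2)
R(U) = -6/5 - U/5 (R(U) = -(U - (-15 + (2 - 5)**2))/5 = -(U - (-15 + (-3)**2))/5 = -(U - (-15 + 9))/5 = -(U - 1*(-6))/5 = -(U + 6)/5 = -(6 + U)/5 = -6/5 - U/5)
sqrt(-111916 - 166586) + R(-134) = sqrt(-111916 - 166586) + (-6/5 - 1/5*(-134)) = sqrt(-278502) + (-6/5 + 134/5) = I*sqrt(278502) + 128/5 = 128/5 + I*sqrt(278502)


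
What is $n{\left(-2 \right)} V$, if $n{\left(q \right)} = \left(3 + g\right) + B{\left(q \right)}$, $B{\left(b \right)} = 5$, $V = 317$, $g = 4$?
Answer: $3804$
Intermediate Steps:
$n{\left(q \right)} = 12$ ($n{\left(q \right)} = \left(3 + 4\right) + 5 = 7 + 5 = 12$)
$n{\left(-2 \right)} V = 12 \cdot 317 = 3804$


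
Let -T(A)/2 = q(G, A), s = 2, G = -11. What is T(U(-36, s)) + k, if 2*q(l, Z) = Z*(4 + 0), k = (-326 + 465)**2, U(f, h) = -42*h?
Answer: 19657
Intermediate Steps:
k = 19321 (k = 139**2 = 19321)
q(l, Z) = 2*Z (q(l, Z) = (Z*(4 + 0))/2 = (Z*4)/2 = (4*Z)/2 = 2*Z)
T(A) = -4*A
T(U(-36, s)) + k = -(-168)*2 + 19321 = -4*(-84) + 19321 = 336 + 19321 = 19657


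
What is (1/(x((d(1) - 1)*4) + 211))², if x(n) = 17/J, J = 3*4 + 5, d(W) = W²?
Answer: 1/44944 ≈ 2.2250e-5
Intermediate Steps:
J = 17 (J = 12 + 5 = 17)
x(n) = 1 (x(n) = 17/17 = 17*(1/17) = 1)
(1/(x((d(1) - 1)*4) + 211))² = (1/(1 + 211))² = (1/212)² = 1/44944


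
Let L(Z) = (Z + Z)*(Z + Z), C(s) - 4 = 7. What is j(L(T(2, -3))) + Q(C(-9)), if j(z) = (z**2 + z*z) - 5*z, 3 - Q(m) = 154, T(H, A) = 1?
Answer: -139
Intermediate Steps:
C(s) = 11 (C(s) = 4 + 7 = 11)
L(Z) = 4*Z**2 (L(Z) = (2*Z)*(2*Z) = 4*Z**2)
Q(m) = -151 (Q(m) = 3 - 1*154 = 3 - 154 = -151)
j(z) = -5*z + 2*z**2 (j(z) = (z**2 + z**2) - 5*z = 2*z**2 - 5*z = -5*z + 2*z**2)
j(L(T(2, -3))) + Q(C(-9)) = (4*1**2)*(-5 + 2*(4*1**2)) - 151 = (4*1)*(-5 + 2*(4*1)) - 151 = 4*(-5 + 2*4) - 151 = 4*(-5 + 8) - 151 = 4*3 - 151 = 12 - 151 = -139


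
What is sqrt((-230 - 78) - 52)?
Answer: 6*I*sqrt(10) ≈ 18.974*I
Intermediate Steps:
sqrt((-230 - 78) - 52) = sqrt(-308 - 52) = sqrt(-360) = 6*I*sqrt(10)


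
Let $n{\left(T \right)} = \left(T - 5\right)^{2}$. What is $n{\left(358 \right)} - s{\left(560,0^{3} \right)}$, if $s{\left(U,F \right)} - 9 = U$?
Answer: $124040$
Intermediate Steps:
$n{\left(T \right)} = \left(-5 + T\right)^{2}$
$s{\left(U,F \right)} = 9 + U$
$n{\left(358 \right)} - s{\left(560,0^{3} \right)} = \left(-5 + 358\right)^{2} - \left(9 + 560\right) = 353^{2} - 569 = 124609 - 569 = 124040$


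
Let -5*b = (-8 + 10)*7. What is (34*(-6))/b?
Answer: 510/7 ≈ 72.857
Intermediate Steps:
b = -14/5 (b = -(-8 + 10)*7/5 = -2*7/5 = -⅕*14 = -14/5 ≈ -2.8000)
(34*(-6))/b = (34*(-6))/(-14/5) = -204*(-5/14) = 510/7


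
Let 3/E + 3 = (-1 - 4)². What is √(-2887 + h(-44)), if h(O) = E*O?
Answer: I*√2893 ≈ 53.787*I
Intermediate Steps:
E = 3/22 (E = 3/(-3 + (-1 - 4)²) = 3/(-3 + (-5)²) = 3/(-3 + 25) = 3/22 ≈ 0.13636)
h(O) = 3*O/22
√(-2887 + h(-44)) = √(-2887 + (3/22)*(-44)) = √(-2887 - 6) = √(-2893) = I*√2893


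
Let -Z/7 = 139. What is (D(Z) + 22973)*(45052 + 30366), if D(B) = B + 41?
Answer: 1662288138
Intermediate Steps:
Z = -973 (Z = -7*139 = -973)
D(B) = 41 + B
(D(Z) + 22973)*(45052 + 30366) = ((41 - 973) + 22973)*(45052 + 30366) = (-932 + 22973)*75418 = 22041*75418 = 1662288138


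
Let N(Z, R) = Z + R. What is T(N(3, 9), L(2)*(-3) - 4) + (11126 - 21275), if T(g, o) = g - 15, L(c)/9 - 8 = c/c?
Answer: -10152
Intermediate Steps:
L(c) = 81 (L(c) = 72 + 9*(c/c) = 72 + 9*1 = 72 + 9 = 81)
N(Z, R) = R + Z
T(g, o) = -15 + g
T(N(3, 9), L(2)*(-3) - 4) + (11126 - 21275) = (-15 + (9 + 3)) + (11126 - 21275) = (-15 + 12) - 10149 = -3 - 10149 = -10152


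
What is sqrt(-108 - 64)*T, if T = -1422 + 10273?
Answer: 17702*I*sqrt(43) ≈ 1.1608e+5*I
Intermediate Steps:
T = 8851
sqrt(-108 - 64)*T = sqrt(-108 - 64)*8851 = sqrt(-172)*8851 = (2*I*sqrt(43))*8851 = 17702*I*sqrt(43)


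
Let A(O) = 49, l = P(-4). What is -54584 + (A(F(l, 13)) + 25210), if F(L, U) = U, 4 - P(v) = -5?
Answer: -29325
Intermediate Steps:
P(v) = 9 (P(v) = 4 - 1*(-5) = 4 + 5 = 9)
l = 9
-54584 + (A(F(l, 13)) + 25210) = -54584 + (49 + 25210) = -54584 + 25259 = -29325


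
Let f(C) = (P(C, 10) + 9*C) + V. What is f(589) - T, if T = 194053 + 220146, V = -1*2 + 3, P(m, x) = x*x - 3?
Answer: -408800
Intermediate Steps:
P(m, x) = -3 + x² (P(m, x) = x² - 3 = -3 + x²)
V = 1 (V = -2 + 3 = 1)
T = 414199
f(C) = 98 + 9*C (f(C) = ((-3 + 10²) + 9*C) + 1 = ((-3 + 100) + 9*C) + 1 = (97 + 9*C) + 1 = 98 + 9*C)
f(589) - T = (98 + 9*589) - 1*414199 = (98 + 5301) - 414199 = 5399 - 414199 = -408800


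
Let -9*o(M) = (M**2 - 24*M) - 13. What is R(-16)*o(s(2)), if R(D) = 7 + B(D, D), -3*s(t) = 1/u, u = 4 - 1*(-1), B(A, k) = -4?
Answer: 2564/675 ≈ 3.7985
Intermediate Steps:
u = 5 (u = 4 + 1 = 5)
s(t) = -1/15 (s(t) = -1/3/5 = -1/3*1/5 = -1/15)
R(D) = 3 (R(D) = 7 - 4 = 3)
o(M) = 13/9 - M**2/9 + 8*M/3 (o(M) = -((M**2 - 24*M) - 13)/9 = -(-13 + M**2 - 24*M)/9 = 13/9 - M**2/9 + 8*M/3)
R(-16)*o(s(2)) = 3*(13/9 - (-1/15)**2/9 + (8/3)*(-1/15)) = 3*(13/9 - 1/9*1/225 - 8/45) = 3*(13/9 - 1/2025 - 8/45) = 3*(2564/2025) = 2564/675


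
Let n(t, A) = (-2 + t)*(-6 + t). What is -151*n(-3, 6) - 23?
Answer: -6818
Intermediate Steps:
n(t, A) = (-6 + t)*(-2 + t)
-151*n(-3, 6) - 23 = -151*(12 + (-3)² - 8*(-3)) - 23 = -151*(12 + 9 + 24) - 23 = -151*45 - 23 = -6795 - 23 = -6818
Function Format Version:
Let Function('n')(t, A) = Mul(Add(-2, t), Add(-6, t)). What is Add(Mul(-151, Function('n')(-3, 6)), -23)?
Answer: -6818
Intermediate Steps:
Function('n')(t, A) = Mul(Add(-6, t), Add(-2, t))
Add(Mul(-151, Function('n')(-3, 6)), -23) = Add(Mul(-151, Add(12, Pow(-3, 2), Mul(-8, -3))), -23) = Add(Mul(-151, Add(12, 9, 24)), -23) = Add(Mul(-151, 45), -23) = Add(-6795, -23) = -6818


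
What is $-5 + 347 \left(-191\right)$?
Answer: $-66282$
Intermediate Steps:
$-5 + 347 \left(-191\right) = -5 - 66277 = -66282$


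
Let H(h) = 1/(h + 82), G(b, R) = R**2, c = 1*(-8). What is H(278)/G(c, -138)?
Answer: 1/6855840 ≈ 1.4586e-7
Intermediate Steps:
c = -8
H(h) = 1/(82 + h)
H(278)/G(c, -138) = 1/((82 + 278)*((-138)**2)) = 1/(360*19044) = (1/360)*(1/19044) = 1/6855840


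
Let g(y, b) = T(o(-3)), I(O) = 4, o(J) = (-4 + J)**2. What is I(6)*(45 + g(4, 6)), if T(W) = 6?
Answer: 204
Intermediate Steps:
g(y, b) = 6
I(6)*(45 + g(4, 6)) = 4*(45 + 6) = 4*51 = 204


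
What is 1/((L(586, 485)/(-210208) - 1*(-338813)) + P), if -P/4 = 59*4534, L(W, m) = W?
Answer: -105104/76853201237 ≈ -1.3676e-6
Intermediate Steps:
P = -1070024 (P = -236*4534 = -4*267506 = -1070024)
1/((L(586, 485)/(-210208) - 1*(-338813)) + P) = 1/((586/(-210208) - 1*(-338813)) - 1070024) = 1/((586*(-1/210208) + 338813) - 1070024) = 1/((-293/105104 + 338813) - 1070024) = 1/(35610601259/105104 - 1070024) = 1/(-76853201237/105104) = -105104/76853201237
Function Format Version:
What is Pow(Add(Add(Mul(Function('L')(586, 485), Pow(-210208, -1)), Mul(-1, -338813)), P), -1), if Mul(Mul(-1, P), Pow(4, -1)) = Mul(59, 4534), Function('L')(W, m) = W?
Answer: Rational(-105104, 76853201237) ≈ -1.3676e-6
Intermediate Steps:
P = -1070024 (P = Mul(-4, Mul(59, 4534)) = Mul(-4, 267506) = -1070024)
Pow(Add(Add(Mul(Function('L')(586, 485), Pow(-210208, -1)), Mul(-1, -338813)), P), -1) = Pow(Add(Add(Mul(586, Pow(-210208, -1)), Mul(-1, -338813)), -1070024), -1) = Pow(Add(Add(Mul(586, Rational(-1, 210208)), 338813), -1070024), -1) = Pow(Add(Add(Rational(-293, 105104), 338813), -1070024), -1) = Pow(Add(Rational(35610601259, 105104), -1070024), -1) = Pow(Rational(-76853201237, 105104), -1) = Rational(-105104, 76853201237)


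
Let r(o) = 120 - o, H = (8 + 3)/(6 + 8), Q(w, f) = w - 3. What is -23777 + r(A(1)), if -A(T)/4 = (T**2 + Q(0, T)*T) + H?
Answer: -165633/7 ≈ -23662.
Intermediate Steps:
Q(w, f) = -3 + w
H = 11/14 ≈ 0.78571
A(T) = -22/7 - 4*T**2 + 12*T (A(T) = -4*((T**2 + (-3 + 0)*T) + 11/14) = -4*((T**2 - 3*T) + 11/14) = -4*(11/14 + T**2 - 3*T) = -22/7 - 4*T**2 + 12*T)
-23777 + r(A(1)) = -23777 + (120 - (-22/7 - 4*1**2 + 12*1)) = -23777 + (120 - (-22/7 - 4*1 + 12)) = -23777 + (120 - (-22/7 - 4 + 12)) = -23777 + (120 - 1*34/7) = -23777 + (120 - 34/7) = -23777 + 806/7 = -165633/7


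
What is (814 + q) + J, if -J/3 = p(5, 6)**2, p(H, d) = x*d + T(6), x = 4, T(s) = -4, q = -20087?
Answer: -20473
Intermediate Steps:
p(H, d) = -4 + 4*d (p(H, d) = 4*d - 4 = -4 + 4*d)
J = -1200 (J = -3*(-4 + 4*6)**2 = -3*(-4 + 24)**2 = -3*20**2 = -3*400 = -1200)
(814 + q) + J = (814 - 20087) - 1200 = -19273 - 1200 = -20473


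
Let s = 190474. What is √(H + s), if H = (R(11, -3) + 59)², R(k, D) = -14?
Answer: √192499 ≈ 438.75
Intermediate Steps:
H = 2025 (H = (-14 + 59)² = 45² = 2025)
√(H + s) = √(2025 + 190474) = √192499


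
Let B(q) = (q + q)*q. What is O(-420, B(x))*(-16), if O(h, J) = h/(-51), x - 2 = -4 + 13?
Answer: -2240/17 ≈ -131.76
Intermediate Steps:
x = 11 (x = 2 + (-4 + 13) = 2 + 9 = 11)
B(q) = 2*q² (B(q) = (2*q)*q = 2*q²)
O(h, J) = -h/51 (O(h, J) = h*(-1/51) = -h/51)
O(-420, B(x))*(-16) = -1/51*(-420)*(-16) = (140/17)*(-16) = -2240/17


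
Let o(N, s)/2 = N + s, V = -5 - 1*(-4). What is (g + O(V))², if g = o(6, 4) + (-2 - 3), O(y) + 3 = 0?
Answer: 144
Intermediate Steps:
V = -1 (V = -5 + 4 = -1)
O(y) = -3 (O(y) = -3 + 0 = -3)
o(N, s) = 2*N + 2*s (o(N, s) = 2*(N + s) = 2*N + 2*s)
g = 15 (g = (2*6 + 2*4) + (-2 - 3) = (12 + 8) - 5 = 20 - 5 = 15)
(g + O(V))² = (15 - 3)² = 12² = 144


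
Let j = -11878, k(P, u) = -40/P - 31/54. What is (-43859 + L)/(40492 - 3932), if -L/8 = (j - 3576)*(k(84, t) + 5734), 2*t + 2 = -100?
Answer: 133950382529/6909840 ≈ 19385.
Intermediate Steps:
t = -51 (t = -1 + (1/2)*(-100) = -1 - 50 = -51)
k(P, u) = -31/54 - 40/P (k(P, u) = -40/P - 31*1/54 = -40/P - 31/54 = -31/54 - 40/P)
L = 133958671880/189 (L = -8*(-11878 - 3576)*((-31/54 - 40/84) + 5734) = -(-123632)*((-31/54 - 40*1/84) + 5734) = -(-123632)*((-31/54 - 10/21) + 5734) = -(-123632)*(-397/378 + 5734) = -(-123632)*2167055/378 = -8*(-16744833985/189) = 133958671880/189 ≈ 7.0878e+8)
(-43859 + L)/(40492 - 3932) = (-43859 + 133958671880/189)/(40492 - 3932) = (133950382529/189)/36560 = (133950382529/189)*(1/36560) = 133950382529/6909840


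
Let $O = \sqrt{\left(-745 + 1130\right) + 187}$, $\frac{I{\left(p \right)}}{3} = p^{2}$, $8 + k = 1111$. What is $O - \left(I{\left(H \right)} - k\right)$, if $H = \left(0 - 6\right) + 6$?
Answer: $1103 + 2 \sqrt{143} \approx 1126.9$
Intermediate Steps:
$k = 1103$ ($k = -8 + 1111 = 1103$)
$H = 0$ ($H = -6 + 6 = 0$)
$I{\left(p \right)} = 3 p^{2}$
$O = 2 \sqrt{143}$ ($O = \sqrt{385 + 187} = \sqrt{572} = 2 \sqrt{143} \approx 23.917$)
$O - \left(I{\left(H \right)} - k\right) = 2 \sqrt{143} - \left(3 \cdot 0^{2} - 1103\right) = 2 \sqrt{143} - \left(3 \cdot 0 - 1103\right) = 2 \sqrt{143} - \left(0 - 1103\right) = 2 \sqrt{143} - -1103 = 2 \sqrt{143} + 1103 = 1103 + 2 \sqrt{143}$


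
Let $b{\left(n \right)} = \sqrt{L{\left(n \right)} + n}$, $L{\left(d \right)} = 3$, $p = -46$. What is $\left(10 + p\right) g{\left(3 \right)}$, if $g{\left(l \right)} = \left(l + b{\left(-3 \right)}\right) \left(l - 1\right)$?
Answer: $-216$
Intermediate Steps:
$b{\left(n \right)} = \sqrt{3 + n}$
$g{\left(l \right)} = l \left(-1 + l\right)$ ($g{\left(l \right)} = \left(l + \sqrt{3 - 3}\right) \left(l - 1\right) = \left(l + \sqrt{0}\right) \left(-1 + l\right) = \left(l + 0\right) \left(-1 + l\right) = l \left(-1 + l\right)$)
$\left(10 + p\right) g{\left(3 \right)} = \left(10 - 46\right) 3 \left(-1 + 3\right) = - 36 \cdot 3 \cdot 2 = \left(-36\right) 6 = -216$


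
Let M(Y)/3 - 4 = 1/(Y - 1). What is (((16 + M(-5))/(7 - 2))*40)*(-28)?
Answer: -6160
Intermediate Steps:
M(Y) = 12 + 3/(-1 + Y) (M(Y) = 12 + 3/(Y - 1) = 12 + 3/(-1 + Y))
(((16 + M(-5))/(7 - 2))*40)*(-28) = (((16 + 3*(-3 + 4*(-5))/(-1 - 5))/(7 - 2))*40)*(-28) = (((16 + 3*(-3 - 20)/(-6))/5)*40)*(-28) = (((16 + 3*(-⅙)*(-23))*(⅕))*40)*(-28) = (((16 + 23/2)*(⅕))*40)*(-28) = (((55/2)*(⅕))*40)*(-28) = ((11/2)*40)*(-28) = 220*(-28) = -6160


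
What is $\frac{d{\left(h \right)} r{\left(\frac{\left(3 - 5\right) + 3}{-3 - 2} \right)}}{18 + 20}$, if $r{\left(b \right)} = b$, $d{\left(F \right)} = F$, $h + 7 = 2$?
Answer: $\frac{1}{38} \approx 0.026316$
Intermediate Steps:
$h = -5$ ($h = -7 + 2 = -5$)
$\frac{d{\left(h \right)} r{\left(\frac{\left(3 - 5\right) + 3}{-3 - 2} \right)}}{18 + 20} = \frac{\left(-5\right) \frac{\left(3 - 5\right) + 3}{-3 - 2}}{18 + 20} = \frac{\left(-5\right) \frac{\left(3 - 5\right) + 3}{-5}}{38} = - 5 \left(-2 + 3\right) \left(- \frac{1}{5}\right) \frac{1}{38} = - 5 \cdot 1 \left(- \frac{1}{5}\right) \frac{1}{38} = \left(-5\right) \left(- \frac{1}{5}\right) \frac{1}{38} = 1 \cdot \frac{1}{38} = \frac{1}{38}$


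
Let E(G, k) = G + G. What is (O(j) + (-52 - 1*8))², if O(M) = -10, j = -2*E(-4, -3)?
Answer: 4900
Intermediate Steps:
E(G, k) = 2*G
j = 16 (j = -4*(-4) = -2*(-8) = 16)
(O(j) + (-52 - 1*8))² = (-10 + (-52 - 1*8))² = (-10 + (-52 - 8))² = (-10 - 60)² = (-70)² = 4900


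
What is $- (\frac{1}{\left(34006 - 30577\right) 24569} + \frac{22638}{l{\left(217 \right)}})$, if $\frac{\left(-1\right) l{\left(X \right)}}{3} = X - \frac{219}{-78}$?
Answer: $\frac{14461018567}{421235505} \approx 34.33$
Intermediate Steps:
$l{\left(X \right)} = - \frac{219}{26} - 3 X$ ($l{\left(X \right)} = - 3 \left(X - \frac{219}{-78}\right) = - 3 \left(X - - \frac{73}{26}\right) = - 3 \left(X + \frac{73}{26}\right) = - 3 \left(\frac{73}{26} + X\right) = - \frac{219}{26} - 3 X$)
$- (\frac{1}{\left(34006 - 30577\right) 24569} + \frac{22638}{l{\left(217 \right)}}) = - (\frac{1}{\left(34006 - 30577\right) 24569} + \frac{22638}{- \frac{219}{26} - 651}) = - (\frac{1}{3429} \cdot \frac{1}{24569} + \frac{22638}{- \frac{219}{26} - 651}) = - (\frac{1}{3429} \cdot \frac{1}{24569} + \frac{22638}{- \frac{17145}{26}}) = - (\frac{1}{84247101} + 22638 \left(- \frac{26}{17145}\right)) = - (\frac{1}{84247101} - \frac{196196}{5715}) = \left(-1\right) \left(- \frac{14461018567}{421235505}\right) = \frac{14461018567}{421235505}$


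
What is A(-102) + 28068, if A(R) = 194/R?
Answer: 1431371/51 ≈ 28066.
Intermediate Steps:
A(-102) + 28068 = 194/(-102) + 28068 = 194*(-1/102) + 28068 = -97/51 + 28068 = 1431371/51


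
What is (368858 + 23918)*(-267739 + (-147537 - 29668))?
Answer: -174763324544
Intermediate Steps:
(368858 + 23918)*(-267739 + (-147537 - 29668)) = 392776*(-267739 - 177205) = 392776*(-444944) = -174763324544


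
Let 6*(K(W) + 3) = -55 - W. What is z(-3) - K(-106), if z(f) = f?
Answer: -17/2 ≈ -8.5000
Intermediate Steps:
K(W) = -73/6 - W/6 (K(W) = -3 + (-55 - W)/6 = -3 + (-55/6 - W/6) = -73/6 - W/6)
z(-3) - K(-106) = -3 - (-73/6 - ⅙*(-106)) = -3 - (-73/6 + 53/3) = -3 - 1*11/2 = -3 - 11/2 = -17/2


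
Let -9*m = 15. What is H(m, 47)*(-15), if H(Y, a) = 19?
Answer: -285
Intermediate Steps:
m = -5/3 (m = -1/9*15 = -5/3 ≈ -1.6667)
H(m, 47)*(-15) = 19*(-15) = -285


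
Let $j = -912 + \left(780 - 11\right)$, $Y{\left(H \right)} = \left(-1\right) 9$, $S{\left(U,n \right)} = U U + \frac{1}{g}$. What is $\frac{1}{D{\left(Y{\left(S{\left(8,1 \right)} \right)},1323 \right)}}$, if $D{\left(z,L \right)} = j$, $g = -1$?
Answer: $- \frac{1}{143} \approx -0.006993$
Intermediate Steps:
$S{\left(U,n \right)} = -1 + U^{2}$ ($S{\left(U,n \right)} = U U + \frac{1}{-1} = U^{2} - 1 = -1 + U^{2}$)
$Y{\left(H \right)} = -9$
$j = -143$ ($j = -912 + 769 = -143$)
$D{\left(z,L \right)} = -143$
$\frac{1}{D{\left(Y{\left(S{\left(8,1 \right)} \right)},1323 \right)}} = \frac{1}{-143} = - \frac{1}{143}$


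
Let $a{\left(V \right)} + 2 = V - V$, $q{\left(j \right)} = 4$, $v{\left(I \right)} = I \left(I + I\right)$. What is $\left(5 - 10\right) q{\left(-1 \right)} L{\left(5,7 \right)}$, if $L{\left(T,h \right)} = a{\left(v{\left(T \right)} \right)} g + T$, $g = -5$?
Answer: $-300$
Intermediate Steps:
$v{\left(I \right)} = 2 I^{2}$ ($v{\left(I \right)} = I 2 I = 2 I^{2}$)
$a{\left(V \right)} = -2$ ($a{\left(V \right)} = -2 + \left(V - V\right) = -2 + 0 = -2$)
$L{\left(T,h \right)} = 10 + T$ ($L{\left(T,h \right)} = \left(-2\right) \left(-5\right) + T = 10 + T$)
$\left(5 - 10\right) q{\left(-1 \right)} L{\left(5,7 \right)} = \left(5 - 10\right) 4 \left(10 + 5\right) = \left(-5\right) 4 \cdot 15 = \left(-20\right) 15 = -300$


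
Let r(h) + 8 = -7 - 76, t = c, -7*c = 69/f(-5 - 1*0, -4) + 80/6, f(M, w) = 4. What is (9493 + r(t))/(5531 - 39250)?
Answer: -9402/33719 ≈ -0.27883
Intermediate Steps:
c = -367/84 (c = -(69/4 + 80/6)/7 = -(69*(¼) + 80*(⅙))/7 = -(69/4 + 40/3)/7 = -⅐*367/12 = -367/84 ≈ -4.3690)
t = -367/84 ≈ -4.3690
r(h) = -91 (r(h) = -8 + (-7 - 76) = -8 - 83 = -91)
(9493 + r(t))/(5531 - 39250) = (9493 - 91)/(5531 - 39250) = 9402/(-33719) = 9402*(-1/33719) = -9402/33719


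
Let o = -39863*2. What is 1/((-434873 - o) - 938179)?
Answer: -1/1293326 ≈ -7.7320e-7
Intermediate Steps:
o = -79726
1/((-434873 - o) - 938179) = 1/((-434873 - 1*(-79726)) - 938179) = 1/((-434873 + 79726) - 938179) = 1/(-355147 - 938179) = 1/(-1293326) = -1/1293326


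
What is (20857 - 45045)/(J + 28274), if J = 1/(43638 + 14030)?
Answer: -1394873584/1630505033 ≈ -0.85549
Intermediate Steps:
J = 1/57668 ≈ 1.7341e-5
(20857 - 45045)/(J + 28274) = (20857 - 45045)/(1/57668 + 28274) = -24188/1630505033/57668 = -24188*57668/1630505033 = -1394873584/1630505033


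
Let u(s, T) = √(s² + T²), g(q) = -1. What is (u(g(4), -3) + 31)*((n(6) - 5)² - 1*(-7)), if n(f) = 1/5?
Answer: 23281/25 + 751*√10/25 ≈ 1026.2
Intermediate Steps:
n(f) = ⅕
u(s, T) = √(T² + s²)
(u(g(4), -3) + 31)*((n(6) - 5)² - 1*(-7)) = (√((-3)² + (-1)²) + 31)*((⅕ - 5)² - 1*(-7)) = (√(9 + 1) + 31)*((-24/5)² + 7) = (√10 + 31)*(576/25 + 7) = (31 + √10)*(751/25) = 23281/25 + 751*√10/25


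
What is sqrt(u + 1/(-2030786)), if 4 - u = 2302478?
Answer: I*sqrt(9495614091991098090)/2030786 ≈ 1517.4*I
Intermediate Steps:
u = -2302474 (u = 4 - 1*2302478 = 4 - 2302478 = -2302474)
sqrt(u + 1/(-2030786)) = sqrt(-2302474 + 1/(-2030786)) = sqrt(-2302474 - 1/2030786) = sqrt(-4675831964565/2030786) = I*sqrt(9495614091991098090)/2030786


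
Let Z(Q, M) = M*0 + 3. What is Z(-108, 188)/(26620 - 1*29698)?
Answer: -1/1026 ≈ -0.00097466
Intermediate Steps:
Z(Q, M) = 3 (Z(Q, M) = 0 + 3 = 3)
Z(-108, 188)/(26620 - 1*29698) = 3/(26620 - 1*29698) = 3/(26620 - 29698) = 3/(-3078) = 3*(-1/3078) = -1/1026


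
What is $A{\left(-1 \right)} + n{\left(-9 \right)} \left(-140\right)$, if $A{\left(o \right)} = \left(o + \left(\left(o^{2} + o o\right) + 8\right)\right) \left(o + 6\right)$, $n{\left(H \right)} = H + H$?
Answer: $2565$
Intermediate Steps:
$n{\left(H \right)} = 2 H$
$A{\left(o \right)} = \left(6 + o\right) \left(8 + o + 2 o^{2}\right)$ ($A{\left(o \right)} = \left(o + \left(\left(o^{2} + o^{2}\right) + 8\right)\right) \left(6 + o\right) = \left(o + \left(2 o^{2} + 8\right)\right) \left(6 + o\right) = \left(o + \left(8 + 2 o^{2}\right)\right) \left(6 + o\right) = \left(8 + o + 2 o^{2}\right) \left(6 + o\right) = \left(6 + o\right) \left(8 + o + 2 o^{2}\right)$)
$A{\left(-1 \right)} + n{\left(-9 \right)} \left(-140\right) = \left(48 + 2 \left(-1\right)^{3} + 13 \left(-1\right)^{2} + 14 \left(-1\right)\right) + 2 \left(-9\right) \left(-140\right) = \left(48 + 2 \left(-1\right) + 13 \cdot 1 - 14\right) - -2520 = \left(48 - 2 + 13 - 14\right) + 2520 = 45 + 2520 = 2565$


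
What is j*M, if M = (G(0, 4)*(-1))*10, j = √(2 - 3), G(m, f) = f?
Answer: -40*I ≈ -40.0*I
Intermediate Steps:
j = I (j = √(-1) = I ≈ 1.0*I)
M = -40 (M = (4*(-1))*10 = -4*10 = -40)
j*M = I*(-40) = -40*I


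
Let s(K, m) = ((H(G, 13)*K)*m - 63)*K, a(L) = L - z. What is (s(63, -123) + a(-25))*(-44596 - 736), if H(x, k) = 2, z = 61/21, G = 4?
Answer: 133326521564/3 ≈ 4.4442e+10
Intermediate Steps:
z = 61/21 (z = 61*(1/21) = 61/21 ≈ 2.9048)
a(L) = -61/21 + L (a(L) = L - 1*61/21 = L - 61/21 = -61/21 + L)
s(K, m) = K*(-63 + 2*K*m) (s(K, m) = ((2*K)*m - 63)*K = (2*K*m - 63)*K = (-63 + 2*K*m)*K = K*(-63 + 2*K*m))
(s(63, -123) + a(-25))*(-44596 - 736) = (63*(-63 + 2*63*(-123)) + (-61/21 - 25))*(-44596 - 736) = (63*(-63 - 15498) - 586/21)*(-45332) = (63*(-15561) - 586/21)*(-45332) = (-980343 - 586/21)*(-45332) = -20587789/21*(-45332) = 133326521564/3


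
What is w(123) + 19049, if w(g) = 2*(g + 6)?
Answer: 19307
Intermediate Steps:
w(g) = 12 + 2*g (w(g) = 2*(6 + g) = 12 + 2*g)
w(123) + 19049 = (12 + 2*123) + 19049 = (12 + 246) + 19049 = 258 + 19049 = 19307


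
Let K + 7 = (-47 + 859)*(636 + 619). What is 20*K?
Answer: 20381060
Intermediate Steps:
K = 1019053 (K = -7 + (-47 + 859)*(636 + 619) = -7 + 812*1255 = -7 + 1019060 = 1019053)
20*K = 20*1019053 = 20381060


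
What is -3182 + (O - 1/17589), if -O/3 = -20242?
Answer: 1012141415/17589 ≈ 57544.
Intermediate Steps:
O = 60726 (O = -3*(-20242) = 60726)
-3182 + (O - 1/17589) = -3182 + (60726 - 1/17589) = -3182 + 1068109613/17589 = 1012141415/17589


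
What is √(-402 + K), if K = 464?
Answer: √62 ≈ 7.8740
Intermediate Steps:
√(-402 + K) = √(-402 + 464) = √62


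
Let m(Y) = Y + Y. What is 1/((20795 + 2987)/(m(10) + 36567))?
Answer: 36587/23782 ≈ 1.5384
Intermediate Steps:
m(Y) = 2*Y
1/((20795 + 2987)/(m(10) + 36567)) = 1/((20795 + 2987)/(2*10 + 36567)) = 1/(23782/(20 + 36567)) = 1/(23782/36587) = 36587/23782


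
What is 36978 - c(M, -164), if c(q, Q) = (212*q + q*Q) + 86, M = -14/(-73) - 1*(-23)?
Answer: 2611852/73 ≈ 35779.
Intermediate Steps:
M = 1693/73 (M = -14*(-1/73) + 23 = 14/73 + 23 = 1693/73 ≈ 23.192)
c(q, Q) = 86 + 212*q + Q*q (c(q, Q) = (212*q + Q*q) + 86 = 86 + 212*q + Q*q)
36978 - c(M, -164) = 36978 - (86 + 212*(1693/73) - 164*1693/73) = 36978 - (86 + 358916/73 - 277652/73) = 36978 - 1*87542/73 = 36978 - 87542/73 = 2611852/73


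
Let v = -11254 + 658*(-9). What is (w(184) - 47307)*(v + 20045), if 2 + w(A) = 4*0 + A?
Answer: -135201625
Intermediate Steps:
v = -17176 (v = -11254 - 5922 = -17176)
w(A) = -2 + A (w(A) = -2 + (4*0 + A) = -2 + (0 + A) = -2 + A)
(w(184) - 47307)*(v + 20045) = ((-2 + 184) - 47307)*(-17176 + 20045) = (182 - 47307)*2869 = -47125*2869 = -135201625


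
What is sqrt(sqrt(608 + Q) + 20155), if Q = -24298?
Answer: sqrt(20155 + I*sqrt(23690)) ≈ 141.97 + 0.5421*I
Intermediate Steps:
sqrt(sqrt(608 + Q) + 20155) = sqrt(sqrt(608 - 24298) + 20155) = sqrt(sqrt(-23690) + 20155) = sqrt(I*sqrt(23690) + 20155) = sqrt(20155 + I*sqrt(23690))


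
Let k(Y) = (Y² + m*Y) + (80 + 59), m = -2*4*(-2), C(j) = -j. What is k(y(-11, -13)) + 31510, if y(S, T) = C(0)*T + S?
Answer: 31594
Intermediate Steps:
m = 16 (m = -8*(-2) = 16)
y(S, T) = S (y(S, T) = (-1*0)*T + S = 0*T + S = 0 + S = S)
k(Y) = 139 + Y² + 16*Y (k(Y) = (Y² + 16*Y) + (80 + 59) = (Y² + 16*Y) + 139 = 139 + Y² + 16*Y)
k(y(-11, -13)) + 31510 = (139 + (-11)² + 16*(-11)) + 31510 = (139 + 121 - 176) + 31510 = 84 + 31510 = 31594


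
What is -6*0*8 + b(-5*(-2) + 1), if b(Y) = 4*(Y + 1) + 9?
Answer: 57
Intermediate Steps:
b(Y) = 13 + 4*Y (b(Y) = 4*(1 + Y) + 9 = (4 + 4*Y) + 9 = 13 + 4*Y)
-6*0*8 + b(-5*(-2) + 1) = -6*0*8 + (13 + 4*(-5*(-2) + 1)) = 0*8 + (13 + 4*(10 + 1)) = 0 + (13 + 4*11) = 0 + (13 + 44) = 0 + 57 = 57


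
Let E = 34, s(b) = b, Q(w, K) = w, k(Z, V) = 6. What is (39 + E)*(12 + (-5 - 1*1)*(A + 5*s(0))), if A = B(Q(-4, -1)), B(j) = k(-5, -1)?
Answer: -1752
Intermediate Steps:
B(j) = 6
A = 6
(39 + E)*(12 + (-5 - 1*1)*(A + 5*s(0))) = (39 + 34)*(12 + (-5 - 1*1)*(6 + 5*0)) = 73*(12 + (-5 - 1)*(6 + 0)) = 73*(12 - 6*6) = 73*(12 - 36) = 73*(-24) = -1752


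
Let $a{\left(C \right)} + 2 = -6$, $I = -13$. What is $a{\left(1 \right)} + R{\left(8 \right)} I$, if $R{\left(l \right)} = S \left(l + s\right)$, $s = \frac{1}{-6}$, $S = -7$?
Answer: $\frac{4229}{6} \approx 704.83$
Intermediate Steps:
$s = - \frac{1}{6} \approx -0.16667$
$a{\left(C \right)} = -8$ ($a{\left(C \right)} = -2 - 6 = -8$)
$R{\left(l \right)} = \frac{7}{6} - 7 l$ ($R{\left(l \right)} = - 7 \left(l - \frac{1}{6}\right) = - 7 \left(- \frac{1}{6} + l\right) = \frac{7}{6} - 7 l$)
$a{\left(1 \right)} + R{\left(8 \right)} I = -8 + \left(\frac{7}{6} - 56\right) \left(-13\right) = -8 - - \frac{4277}{6} = -8 + \frac{4277}{6} = \frac{4229}{6}$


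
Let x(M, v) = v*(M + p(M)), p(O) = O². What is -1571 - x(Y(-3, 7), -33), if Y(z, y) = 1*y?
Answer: 277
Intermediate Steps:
Y(z, y) = y
x(M, v) = v*(M + M²)
-1571 - x(Y(-3, 7), -33) = -1571 - 7*(-33)*(1 + 7) = -1571 - 7*(-33)*8 = -1571 - 1*(-1848) = -1571 + 1848 = 277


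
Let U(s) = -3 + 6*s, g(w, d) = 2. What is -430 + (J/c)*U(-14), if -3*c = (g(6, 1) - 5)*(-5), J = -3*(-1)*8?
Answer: -62/5 ≈ -12.400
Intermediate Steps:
J = 24 (J = 3*8 = 24)
c = -5 (c = -(2 - 5)*(-5)/3 = -(-1)*(-5) = -⅓*15 = -5)
-430 + (J/c)*U(-14) = -430 + (24/(-5))*(-3 + 6*(-14)) = -430 + (24*(-⅕))*(-3 - 84) = -430 - 24/5*(-87) = -430 + 2088/5 = -62/5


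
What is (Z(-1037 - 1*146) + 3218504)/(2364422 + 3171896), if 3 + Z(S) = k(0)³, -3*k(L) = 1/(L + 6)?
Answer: 18770297831/32287806576 ≈ 0.58134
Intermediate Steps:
k(L) = -1/(3*(6 + L)) (k(L) = -1/(3*(L + 6)) = -1/(3*(6 + L)))
Z(S) = -17497/5832 (Z(S) = -3 + (-1/(18 + 3*0))³ = -3 + (-1/(18 + 0))³ = -3 + (-1/18)³ = -3 - 1/5832 = -17497/5832)
(Z(-1037 - 1*146) + 3218504)/(2364422 + 3171896) = (-17497/5832 + 3218504)/(2364422 + 3171896) = (18770297831/5832)/5536318 = (18770297831/5832)*(1/5536318) = 18770297831/32287806576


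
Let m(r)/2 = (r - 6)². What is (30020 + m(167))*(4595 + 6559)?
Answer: 913088748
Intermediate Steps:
m(r) = 2*(-6 + r)² (m(r) = 2*(r - 6)² = 2*(-6 + r)²)
(30020 + m(167))*(4595 + 6559) = (30020 + 2*(-6 + 167)²)*(4595 + 6559) = (30020 + 2*161²)*11154 = (30020 + 2*25921)*11154 = (30020 + 51842)*11154 = 81862*11154 = 913088748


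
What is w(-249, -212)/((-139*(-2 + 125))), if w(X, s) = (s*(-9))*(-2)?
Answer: 1272/5699 ≈ 0.22320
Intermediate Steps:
w(X, s) = 18*s (w(X, s) = -9*s*(-2) = 18*s)
w(-249, -212)/((-139*(-2 + 125))) = (18*(-212))/((-139*(-2 + 125))) = -3816/((-139*123)) = -3816/(-17097) = -3816*(-1/17097) = 1272/5699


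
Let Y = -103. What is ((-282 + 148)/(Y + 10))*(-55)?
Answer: -7370/93 ≈ -79.247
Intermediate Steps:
((-282 + 148)/(Y + 10))*(-55) = ((-282 + 148)/(-103 + 10))*(-55) = -134/(-93)*(-55) = -134*(-1/93)*(-55) = (134/93)*(-55) = -7370/93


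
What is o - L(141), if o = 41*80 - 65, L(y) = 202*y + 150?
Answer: -25417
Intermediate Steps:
L(y) = 150 + 202*y
o = 3215 (o = 3280 - 65 = 3215)
o - L(141) = 3215 - (150 + 202*141) = 3215 - (150 + 28482) = 3215 - 1*28632 = 3215 - 28632 = -25417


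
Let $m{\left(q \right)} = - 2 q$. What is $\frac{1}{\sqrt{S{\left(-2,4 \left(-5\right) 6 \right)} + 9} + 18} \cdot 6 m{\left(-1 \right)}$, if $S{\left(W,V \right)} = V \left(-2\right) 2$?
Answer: $- \frac{72}{55} + \frac{4 \sqrt{489}}{55} \approx 0.29915$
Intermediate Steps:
$S{\left(W,V \right)} = - 4 V$ ($S{\left(W,V \right)} = - 2 V 2 = - 4 V$)
$\frac{1}{\sqrt{S{\left(-2,4 \left(-5\right) 6 \right)} + 9} + 18} \cdot 6 m{\left(-1 \right)} = \frac{1}{\sqrt{- 4 \cdot 4 \left(-5\right) 6 + 9} + 18} \cdot 6 \left(\left(-2\right) \left(-1\right)\right) = \frac{1}{\sqrt{- 4 \left(\left(-20\right) 6\right) + 9} + 18} \cdot 6 \cdot 2 = \frac{1}{\sqrt{\left(-4\right) \left(-120\right) + 9} + 18} \cdot 6 \cdot 2 = \frac{1}{\sqrt{480 + 9} + 18} \cdot 6 \cdot 2 = \frac{1}{\sqrt{489} + 18} \cdot 6 \cdot 2 = \frac{1}{18 + \sqrt{489}} \cdot 6 \cdot 2 = \frac{6}{18 + \sqrt{489}} \cdot 2 = \frac{12}{18 + \sqrt{489}}$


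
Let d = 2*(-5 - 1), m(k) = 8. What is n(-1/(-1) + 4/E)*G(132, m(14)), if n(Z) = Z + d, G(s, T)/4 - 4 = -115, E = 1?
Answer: 3108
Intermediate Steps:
G(s, T) = -444 (G(s, T) = 16 + 4*(-115) = 16 - 460 = -444)
d = -12 (d = 2*(-6) = -12)
n(Z) = -12 + Z (n(Z) = Z - 12 = -12 + Z)
n(-1/(-1) + 4/E)*G(132, m(14)) = (-12 + (-1/(-1) + 4/1))*(-444) = (-12 + (-1*(-1) + 4*1))*(-444) = (-12 + (1 + 4))*(-444) = (-12 + 5)*(-444) = -7*(-444) = 3108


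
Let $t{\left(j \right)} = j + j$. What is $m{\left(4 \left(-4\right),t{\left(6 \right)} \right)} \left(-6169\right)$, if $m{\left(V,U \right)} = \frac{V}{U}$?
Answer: $\frac{24676}{3} \approx 8225.3$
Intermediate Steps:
$t{\left(j \right)} = 2 j$
$m{\left(4 \left(-4\right),t{\left(6 \right)} \right)} \left(-6169\right) = \frac{4 \left(-4\right)}{2 \cdot 6} \left(-6169\right) = - \frac{16}{12} \left(-6169\right) = \left(-16\right) \frac{1}{12} \left(-6169\right) = \left(- \frac{4}{3}\right) \left(-6169\right) = \frac{24676}{3}$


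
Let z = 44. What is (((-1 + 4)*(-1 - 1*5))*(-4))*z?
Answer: 3168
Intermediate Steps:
(((-1 + 4)*(-1 - 1*5))*(-4))*z = (((-1 + 4)*(-1 - 1*5))*(-4))*44 = ((3*(-1 - 5))*(-4))*44 = ((3*(-6))*(-4))*44 = -18*(-4)*44 = 72*44 = 3168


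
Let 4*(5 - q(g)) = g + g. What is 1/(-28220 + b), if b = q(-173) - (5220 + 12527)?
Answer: -2/91751 ≈ -2.1798e-5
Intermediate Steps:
q(g) = 5 - g/2 (q(g) = 5 - (g + g)/4 = 5 - g/2)
b = -35311/2 (b = (5 - 1/2*(-173)) - (5220 + 12527) = (5 + 173/2) - 1*17747 = 183/2 - 17747 = -35311/2 ≈ -17656.)
1/(-28220 + b) = 1/(-28220 - 35311/2) = 1/(-91751/2) = -2/91751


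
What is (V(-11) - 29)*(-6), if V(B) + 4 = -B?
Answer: 132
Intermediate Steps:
V(B) = -4 - B
(V(-11) - 29)*(-6) = ((-4 - 1*(-11)) - 29)*(-6) = ((-4 + 11) - 29)*(-6) = (7 - 29)*(-6) = -22*(-6) = 132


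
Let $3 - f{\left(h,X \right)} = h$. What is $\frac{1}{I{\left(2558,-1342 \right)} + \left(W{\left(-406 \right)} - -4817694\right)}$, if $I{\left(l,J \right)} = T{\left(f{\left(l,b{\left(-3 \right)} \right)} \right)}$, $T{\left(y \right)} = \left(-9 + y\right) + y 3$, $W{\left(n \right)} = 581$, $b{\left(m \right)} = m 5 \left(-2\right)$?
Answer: $\frac{1}{4808046} \approx 2.0798 \cdot 10^{-7}$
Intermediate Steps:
$b{\left(m \right)} = - 10 m$ ($b{\left(m \right)} = 5 m \left(-2\right) = - 10 m$)
$f{\left(h,X \right)} = 3 - h$
$T{\left(y \right)} = -9 + 4 y$ ($T{\left(y \right)} = \left(-9 + y\right) + 3 y = -9 + 4 y$)
$I{\left(l,J \right)} = 3 - 4 l$ ($I{\left(l,J \right)} = -9 + 4 \left(3 - l\right) = -9 - \left(-12 + 4 l\right) = 3 - 4 l$)
$\frac{1}{I{\left(2558,-1342 \right)} + \left(W{\left(-406 \right)} - -4817694\right)} = \frac{1}{\left(3 - 10232\right) + \left(581 - -4817694\right)} = \frac{1}{\left(3 - 10232\right) + \left(581 + 4817694\right)} = \frac{1}{-10229 + 4818275} = \frac{1}{4808046}$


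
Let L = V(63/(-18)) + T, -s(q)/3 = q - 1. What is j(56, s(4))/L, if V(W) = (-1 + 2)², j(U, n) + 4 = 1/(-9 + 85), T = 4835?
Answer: -101/122512 ≈ -0.00082441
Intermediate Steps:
s(q) = 3 - 3*q (s(q) = -3*(q - 1) = -3*(-1 + q) = 3 - 3*q)
j(U, n) = -303/76 (j(U, n) = -4 + 1/(-9 + 85) = -4 + 1/76 = -303/76)
V(W) = 1 (V(W) = 1² = 1)
L = 4836 (L = 1 + 4835 = 4836)
j(56, s(4))/L = -303/76/4836 = -303/76*1/4836 = -101/122512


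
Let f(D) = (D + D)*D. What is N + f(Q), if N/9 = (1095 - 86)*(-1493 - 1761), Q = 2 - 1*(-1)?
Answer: -29549556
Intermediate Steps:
Q = 3 (Q = 2 + 1 = 3)
f(D) = 2*D**2 (f(D) = (2*D)*D = 2*D**2)
N = -29549574 (N = 9*((1095 - 86)*(-1493 - 1761)) = 9*(1009*(-3254)) = 9*(-3283286) = -29549574)
N + f(Q) = -29549574 + 2*3**2 = -29549574 + 2*9 = -29549574 + 18 = -29549556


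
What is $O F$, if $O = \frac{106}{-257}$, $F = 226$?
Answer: $- \frac{23956}{257} \approx -93.214$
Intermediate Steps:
$O = - \frac{106}{257}$ ($O = 106 \left(- \frac{1}{257}\right) = - \frac{106}{257} \approx -0.41245$)
$O F = \left(- \frac{106}{257}\right) 226 = - \frac{23956}{257}$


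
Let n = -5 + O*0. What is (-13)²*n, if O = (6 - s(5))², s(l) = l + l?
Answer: -845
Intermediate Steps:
s(l) = 2*l
O = 16 (O = (6 - 2*5)² = (6 - 1*10)² = (6 - 10)² = (-4)² = 16)
n = -5 (n = -5 + 16*0 = -5 + 0 = -5)
(-13)²*n = (-13)²*(-5) = 169*(-5) = -845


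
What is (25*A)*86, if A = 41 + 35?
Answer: 163400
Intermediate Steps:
A = 76
(25*A)*86 = (25*76)*86 = 1900*86 = 163400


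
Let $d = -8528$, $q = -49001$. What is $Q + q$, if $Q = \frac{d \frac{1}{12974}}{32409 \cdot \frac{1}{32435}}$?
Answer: $- \frac{122161133}{2493} \approx -49002.0$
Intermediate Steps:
$Q = - \frac{1640}{2493}$ ($Q = \frac{\left(-8528\right) \frac{1}{12974}}{32409 \cdot \frac{1}{32435}} = - \frac{328}{499 \cdot \frac{2493}{2495}} = \left(- \frac{328}{499}\right) \frac{2495}{2493} = - \frac{1640}{2493} \approx -0.65784$)
$Q + q = - \frac{1640}{2493} - 49001 = - \frac{122161133}{2493}$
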